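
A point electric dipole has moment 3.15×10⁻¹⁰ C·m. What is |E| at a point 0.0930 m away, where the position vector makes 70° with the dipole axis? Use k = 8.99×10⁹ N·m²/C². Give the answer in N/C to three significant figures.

E ≈ 4090 N/C

At angle θ the dipole field magnitude is E = (kp/r³)·√(1 + 3cos²θ).
kp/r³ = (8.99×10⁹)(3.15×10⁻¹⁰) / (0.0930)³ = 3521 N/C.
√(1 + 3cos²70°) = √(1 + 3·0.1170) = √1.3509 ≈ 1.1623.
E ≈ 3521 × 1.162 = 4092 N/C.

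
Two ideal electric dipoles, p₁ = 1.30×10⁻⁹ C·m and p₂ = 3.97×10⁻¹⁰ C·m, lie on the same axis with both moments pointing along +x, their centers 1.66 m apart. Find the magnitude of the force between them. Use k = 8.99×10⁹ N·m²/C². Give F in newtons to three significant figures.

F ≈ 3.67×10⁻⁹ N

On-axis field of dipole 1 at distance r: E = 2kp₁/r³. Force on dipole 2 is F = p₂·dE/dr (gradient along axis).
dE/dr = −6kp₁/r⁴, so |F| = 6kp₁p₂/r⁴ (attractive for aligned moments).
F = 6(8.99×10⁹)(1.30×10⁻⁹)(3.97×10⁻¹⁰)/(1.66)⁴ = 3.666×10⁻⁹ N.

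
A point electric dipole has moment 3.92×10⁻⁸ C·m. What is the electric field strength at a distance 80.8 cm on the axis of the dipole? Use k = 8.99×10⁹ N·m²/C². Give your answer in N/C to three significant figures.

E ≈ 1340 N/C

On the dipole axis E = 2kp/r³.
E = 2·(8.99×10⁹)(3.92×10⁻⁸) / (0.808)³ = 1336 N/C.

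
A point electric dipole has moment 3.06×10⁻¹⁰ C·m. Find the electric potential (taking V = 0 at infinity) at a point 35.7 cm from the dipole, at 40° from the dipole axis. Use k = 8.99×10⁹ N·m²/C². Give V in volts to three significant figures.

The dipole potential is V = kp cosθ / r².
V = (8.99×10⁹)(3.06×10⁻¹⁰)·cos40° / (0.357)² = 16.53 V.

V ≈ 16.5 V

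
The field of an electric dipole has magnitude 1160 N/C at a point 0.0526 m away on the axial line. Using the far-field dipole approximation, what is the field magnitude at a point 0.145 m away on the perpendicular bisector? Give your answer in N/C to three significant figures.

E ≈ 27.7 N/C

Dipole fields scale as 1/r³ in the far field.
The axial field is twice the equatorial field at the same r, so the geometry factor is 1/2.
E₂ = E₁ · (1/2) · (r₁/r₂)³ = 1160 · 0.5 · (0.0526/0.145)³.
(r₁/r₂)³ = (0.3628)³ = 0.04774.
E₂ ≈ 27.69 N/C.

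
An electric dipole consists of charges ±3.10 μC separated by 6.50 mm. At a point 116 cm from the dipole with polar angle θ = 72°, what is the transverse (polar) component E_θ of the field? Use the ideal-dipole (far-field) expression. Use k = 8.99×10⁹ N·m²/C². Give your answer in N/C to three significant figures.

E_θ ≈ 110 N/C

Dipole moment p = qd = (3.10×10⁻⁶ C)(0.00650 m) = 2.015×10⁻⁸ C·m.
For a dipole, E_θ = (kp sinθ)/r³.
kp/r³ = (8.99×10⁹)(2.015×10⁻⁸)/(1.16)³ = 116.1 N/C.
E_θ = 116.1·sin72° = 110.4 N/C.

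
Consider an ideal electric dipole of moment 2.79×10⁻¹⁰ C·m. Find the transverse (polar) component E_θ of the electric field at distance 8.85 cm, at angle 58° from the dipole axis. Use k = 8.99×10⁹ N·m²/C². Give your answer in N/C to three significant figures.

For a dipole, E_θ = (kp sinθ)/r³.
kp/r³ = (8.99×10⁹)(2.79×10⁻¹⁰)/(0.0885)³ = 3619 N/C.
E_θ = 3619·sin58° = 3069 N/C.

E_θ ≈ 3070 N/C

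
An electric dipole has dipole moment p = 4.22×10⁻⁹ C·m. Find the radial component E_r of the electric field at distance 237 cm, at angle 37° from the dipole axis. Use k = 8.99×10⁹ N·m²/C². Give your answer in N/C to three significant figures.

For a dipole, E_r = (2kp cosθ)/r³.
kp/r³ = (8.99×10⁹)(4.22×10⁻⁹)/(2.37)³ = 2.850 N/C.
E_r = 2·2.850·cos37° = 4.552 N/C.

E_r ≈ 4.55 N/C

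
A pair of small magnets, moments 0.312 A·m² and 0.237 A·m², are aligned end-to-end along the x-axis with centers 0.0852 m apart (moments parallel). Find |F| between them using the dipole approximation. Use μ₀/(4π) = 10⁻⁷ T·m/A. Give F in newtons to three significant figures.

On-axis B of dipole 1: B = (μ₀/4π)·2m₁/r³. Force on dipole 2: F = m₂·dB/dr.
dB/dr = −(μ₀/4π)·6m₁/r⁴, so |F| = (μ₀/4π)·6m₁m₂/r⁴.
F = 6(10⁻⁷)(0.312)(0.237)/(0.0852)⁴ = 8.420×10⁻⁴ N.

F ≈ 8.42×10⁻⁴ N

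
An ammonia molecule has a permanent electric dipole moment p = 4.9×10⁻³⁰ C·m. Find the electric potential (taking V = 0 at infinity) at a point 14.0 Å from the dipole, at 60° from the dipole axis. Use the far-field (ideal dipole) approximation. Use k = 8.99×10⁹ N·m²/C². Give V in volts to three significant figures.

V ≈ 0.0112 V

The dipole potential is V = kp cosθ / r².
V = (8.99×10⁹)(4.90×10⁻³⁰)·cos60° / (1.40×10⁻⁹)² = 0.01124 V.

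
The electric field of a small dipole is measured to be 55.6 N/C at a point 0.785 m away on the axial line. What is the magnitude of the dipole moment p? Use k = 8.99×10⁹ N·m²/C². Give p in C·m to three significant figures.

On axis E = 2kp/r³, so p = Er³/(2k).
p = (55.6)·(0.785)³ / (2·8.99×10⁹) = 1.496×10⁻⁹ C·m.

p ≈ 1.50×10⁻⁹ C·m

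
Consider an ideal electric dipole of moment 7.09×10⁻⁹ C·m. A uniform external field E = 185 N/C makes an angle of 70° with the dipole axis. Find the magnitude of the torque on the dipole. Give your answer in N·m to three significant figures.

Torque on an electric dipole: τ = pE sinθ.
τ = (7.09×10⁻⁹)(185)·sin70° = 1.233×10⁻⁶ N·m.

τ ≈ 1.23×10⁻⁶ N·m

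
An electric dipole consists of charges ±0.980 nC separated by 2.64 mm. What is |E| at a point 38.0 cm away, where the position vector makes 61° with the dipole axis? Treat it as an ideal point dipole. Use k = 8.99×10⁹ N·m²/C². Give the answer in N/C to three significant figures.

Dipole moment p = qd = (9.80×10⁻¹⁰ C)(0.00264 m) = 2.587×10⁻¹² C·m.
At angle θ the dipole field magnitude is E = (kp/r³)·√(1 + 3cos²θ).
kp/r³ = (8.99×10⁹)(2.587×10⁻¹²) / (0.380)³ = 0.4238 N/C.
√(1 + 3cos²61°) = √(1 + 3·0.2350) = √1.7051 ≈ 1.3058.
E ≈ 0.4238 × 1.306 = 0.5535 N/C.

E ≈ 0.553 N/C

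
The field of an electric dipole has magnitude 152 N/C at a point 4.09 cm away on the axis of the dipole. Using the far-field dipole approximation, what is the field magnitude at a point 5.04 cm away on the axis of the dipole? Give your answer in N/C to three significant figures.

Dipole fields scale as 1/r³ in the far field; the geometry is the same at both points.
E₂ = E₁ · (r₁/r₂)³ = 152 · (4.09/5.04)³.
(r₁/r₂)³ = (0.8115)³ = 0.5344.
E₂ ≈ 81.23 N/C.

E ≈ 81.2 N/C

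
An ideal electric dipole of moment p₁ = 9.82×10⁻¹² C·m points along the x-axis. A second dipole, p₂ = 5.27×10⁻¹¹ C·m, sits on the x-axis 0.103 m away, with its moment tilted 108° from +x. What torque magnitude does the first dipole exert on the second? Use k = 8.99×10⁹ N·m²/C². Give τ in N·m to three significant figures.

τ ≈ 8.10×10⁻⁹ N·m

The second dipole sits on the axis of the first, so the field there is axial: E₁ = 2kp₁/r³ along +x.
E₁ = 2(8.99×10⁹)(9.82×10⁻¹²)/(0.103)³ = 161.6 N/C.
Torque on the second dipole: τ = p₂ E₁ sinθ.
τ = (5.27×10⁻¹¹)(161.6)·sin108° = 8.099×10⁻⁹ N·m.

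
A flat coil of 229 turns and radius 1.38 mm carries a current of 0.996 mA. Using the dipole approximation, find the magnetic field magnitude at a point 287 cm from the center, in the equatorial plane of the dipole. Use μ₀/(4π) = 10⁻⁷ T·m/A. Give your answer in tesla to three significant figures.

m = NIA = NIπa² = 229·(9.96×10⁻⁴)·π·(0.00138)² = 1.365×10⁻⁶ A·m².
In the equatorial plane B = (μ₀/4π)·m/r³ (half the axial value).
B = (10⁻⁷)·(1.365×10⁻⁶) / (2.87)³ = 5.774×10⁻¹⁵ T.

B ≈ 5.77×10⁻¹⁵ T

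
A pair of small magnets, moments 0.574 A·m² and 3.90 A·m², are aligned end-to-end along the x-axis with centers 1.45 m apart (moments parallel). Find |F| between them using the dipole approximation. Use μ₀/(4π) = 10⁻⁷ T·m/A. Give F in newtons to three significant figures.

On-axis B of dipole 1: B = (μ₀/4π)·2m₁/r³. Force on dipole 2: F = m₂·dB/dr.
dB/dr = −(μ₀/4π)·6m₁/r⁴, so |F| = (μ₀/4π)·6m₁m₂/r⁴.
F = 6(10⁻⁷)(0.574)(3.90)/(1.45)⁴ = 3.038×10⁻⁷ N.

F ≈ 3.04×10⁻⁷ N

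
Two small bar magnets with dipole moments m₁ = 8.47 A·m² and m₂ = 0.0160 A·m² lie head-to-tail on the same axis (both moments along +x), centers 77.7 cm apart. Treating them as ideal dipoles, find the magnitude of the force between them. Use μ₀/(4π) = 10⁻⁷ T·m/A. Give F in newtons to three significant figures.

On-axis B of dipole 1: B = (μ₀/4π)·2m₁/r³. Force on dipole 2: F = m₂·dB/dr.
dB/dr = −(μ₀/4π)·6m₁/r⁴, so |F| = (μ₀/4π)·6m₁m₂/r⁴.
F = 6(10⁻⁷)(8.47)(0.0160)/(0.777)⁴ = 2.231×10⁻⁷ N.

F ≈ 2.23×10⁻⁷ N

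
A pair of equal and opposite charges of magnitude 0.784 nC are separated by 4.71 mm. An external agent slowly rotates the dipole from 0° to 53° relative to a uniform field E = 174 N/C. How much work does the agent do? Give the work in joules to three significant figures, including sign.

Dipole moment p = qd = (7.84×10⁻¹⁰ C)(0.00471 m) = 3.693×10⁻¹² C·m.
W_ext = ΔU = U(θ₂) − U(θ₁) = −pE cosθ₂ − (−pE cosθ₁) = pE(cosθ₁ − cosθ₂).
W = (3.693×10⁻¹²)(174)·(cos0° − cos53°) = (6.426×10⁻¹⁰)·(+0.3982) = 2.559×10⁻¹⁰ J.

W ≈ 2.56×10⁻¹⁰ J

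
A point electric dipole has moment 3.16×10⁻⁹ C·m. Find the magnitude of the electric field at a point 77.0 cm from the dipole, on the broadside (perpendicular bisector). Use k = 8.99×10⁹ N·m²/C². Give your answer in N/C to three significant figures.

In the equatorial plane E = kp/r³.
E = (8.99×10⁹)(3.16×10⁻⁹) / (0.770)³ = 62.23 N/C.

E ≈ 62.2 N/C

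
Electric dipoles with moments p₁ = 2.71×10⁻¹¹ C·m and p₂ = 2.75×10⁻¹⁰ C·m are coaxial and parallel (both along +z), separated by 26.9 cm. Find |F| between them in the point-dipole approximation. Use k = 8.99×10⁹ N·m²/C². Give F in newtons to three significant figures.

On-axis field of dipole 1 at distance r: E = 2kp₁/r³. Force on dipole 2 is F = p₂·dE/dr (gradient along axis).
dE/dr = −6kp₁/r⁴, so |F| = 6kp₁p₂/r⁴ (attractive for aligned moments).
F = 6(8.99×10⁹)(2.71×10⁻¹¹)(2.75×10⁻¹⁰)/(0.269)⁴ = 7.677×10⁻⁸ N.

F ≈ 7.68×10⁻⁸ N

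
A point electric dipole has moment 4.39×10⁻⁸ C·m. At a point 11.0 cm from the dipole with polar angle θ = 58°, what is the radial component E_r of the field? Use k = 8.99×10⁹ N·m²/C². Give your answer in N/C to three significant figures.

For a dipole, E_r = (2kp cosθ)/r³.
kp/r³ = (8.99×10⁹)(4.39×10⁻⁸)/(0.110)³ = 2.965×10⁵ N/C.
E_r = 2·2.965×10⁵·cos58° = 3.143×10⁵ N/C.

E_r ≈ 3.14×10⁵ N/C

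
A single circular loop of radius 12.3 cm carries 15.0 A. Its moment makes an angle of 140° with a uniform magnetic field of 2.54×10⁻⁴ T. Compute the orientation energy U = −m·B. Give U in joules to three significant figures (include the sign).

U ≈ 1.39×10⁻⁴ J

Magnetic moment m = IA = Iπa² = (15.0)·π·(0.123)² = 0.7129 A·m².
U = −m·B = −mB cosθ.
U = −(0.7129)(2.54×10⁻⁴)·cos140° = 1.387×10⁻⁴ J.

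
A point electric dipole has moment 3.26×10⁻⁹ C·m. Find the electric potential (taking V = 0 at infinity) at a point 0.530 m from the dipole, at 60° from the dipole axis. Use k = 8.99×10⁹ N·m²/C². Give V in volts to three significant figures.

The dipole potential is V = kp cosθ / r².
V = (8.99×10⁹)(3.26×10⁻⁹)·cos60° / (0.530)² = 52.17 V.

V ≈ 52.2 V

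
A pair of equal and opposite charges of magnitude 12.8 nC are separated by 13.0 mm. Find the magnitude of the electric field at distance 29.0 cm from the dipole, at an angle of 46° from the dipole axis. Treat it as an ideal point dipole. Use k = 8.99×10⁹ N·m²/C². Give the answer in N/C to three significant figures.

Dipole moment p = qd = (1.28×10⁻⁸ C)(0.0130 m) = 1.664×10⁻¹⁰ C·m.
At angle θ the dipole field magnitude is E = (kp/r³)·√(1 + 3cos²θ).
kp/r³ = (8.99×10⁹)(1.664×10⁻¹⁰) / (0.290)³ = 61.34 N/C.
√(1 + 3cos²46°) = √(1 + 3·0.4826) = √2.4477 ≈ 1.5645.
E ≈ 61.34 × 1.564 = 95.96 N/C.

E ≈ 96.0 N/C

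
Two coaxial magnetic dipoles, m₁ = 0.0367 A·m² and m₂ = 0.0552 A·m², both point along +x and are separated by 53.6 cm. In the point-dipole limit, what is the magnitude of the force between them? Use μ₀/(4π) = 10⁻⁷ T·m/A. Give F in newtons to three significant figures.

F ≈ 1.47×10⁻⁸ N

On-axis B of dipole 1: B = (μ₀/4π)·2m₁/r³. Force on dipole 2: F = m₂·dB/dr.
dB/dr = −(μ₀/4π)·6m₁/r⁴, so |F| = (μ₀/4π)·6m₁m₂/r⁴.
F = 6(10⁻⁷)(0.0367)(0.0552)/(0.536)⁴ = 1.473×10⁻⁸ N.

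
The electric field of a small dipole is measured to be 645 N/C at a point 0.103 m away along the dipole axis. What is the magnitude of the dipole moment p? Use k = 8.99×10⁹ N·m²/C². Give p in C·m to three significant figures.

p ≈ 3.92×10⁻¹¹ C·m

On axis E = 2kp/r³, so p = Er³/(2k).
p = (645)·(0.103)³ / (2·8.99×10⁹) = 3.920×10⁻¹¹ C·m.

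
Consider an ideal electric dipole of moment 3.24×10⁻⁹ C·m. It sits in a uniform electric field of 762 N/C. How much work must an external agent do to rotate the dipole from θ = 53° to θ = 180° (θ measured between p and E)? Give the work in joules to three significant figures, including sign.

W_ext = ΔU = U(θ₂) − U(θ₁) = −pE cosθ₂ − (−pE cosθ₁) = pE(cosθ₁ − cosθ₂).
W = (3.24×10⁻⁹)(762)·(cos53° − cos180°) = (2.469×10⁻⁶)·(+1.6018) = 3.955×10⁻⁶ J.

W ≈ 3.95×10⁻⁶ J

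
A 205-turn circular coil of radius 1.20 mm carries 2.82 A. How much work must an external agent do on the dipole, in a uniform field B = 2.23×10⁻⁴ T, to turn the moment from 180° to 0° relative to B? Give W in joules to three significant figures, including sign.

m = NIA = NIπa² = 205·(2.82)·π·(0.00120)² = 0.002615 A·m².
W_ext = ΔU = −mB cosθ₂ + mB cosθ₁ = mB(cosθ₁ − cosθ₂).
W = (0.002615)(2.23×10⁻⁴)·(cos180° − cos0°) = (5.831×10⁻⁷)·(-2.0000) = -1.166×10⁻⁶ J.

W ≈ -1.17×10⁻⁶ J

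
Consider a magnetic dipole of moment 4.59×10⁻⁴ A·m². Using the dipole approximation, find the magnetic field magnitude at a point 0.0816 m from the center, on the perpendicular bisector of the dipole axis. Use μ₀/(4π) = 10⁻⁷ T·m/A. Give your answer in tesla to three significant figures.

In the equatorial plane B = (μ₀/4π)·m/r³ (half the axial value).
B = (10⁻⁷)·(4.59×10⁻⁴) / (0.0816)³ = 8.448×10⁻⁸ T.

B ≈ 8.45×10⁻⁸ T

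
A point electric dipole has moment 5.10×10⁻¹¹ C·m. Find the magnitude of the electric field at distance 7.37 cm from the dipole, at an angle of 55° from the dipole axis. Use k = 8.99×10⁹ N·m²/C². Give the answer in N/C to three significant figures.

E ≈ 1610 N/C

At angle θ the dipole field magnitude is E = (kp/r³)·√(1 + 3cos²θ).
kp/r³ = (8.99×10⁹)(5.10×10⁻¹¹) / (0.0737)³ = 1145 N/C.
√(1 + 3cos²55°) = √(1 + 3·0.3290) = √1.9870 ≈ 1.4096.
E ≈ 1145 × 1.410 = 1614 N/C.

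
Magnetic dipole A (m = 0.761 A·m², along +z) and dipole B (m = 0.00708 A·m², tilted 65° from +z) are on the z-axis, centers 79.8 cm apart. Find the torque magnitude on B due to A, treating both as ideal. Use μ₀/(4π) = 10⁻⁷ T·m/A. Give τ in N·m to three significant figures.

τ ≈ 1.92×10⁻⁹ N·m

Dipole B is on the axis of dipole A, so B₁ there is axial: B₁ = (μ₀/4π)·2m₁/r³ along +z.
B₁ = 2(10⁻⁷)(0.761)/(0.798)³ = 2.995×10⁻⁷ T.
τ = m₂ B₁ sinθ.
τ = (0.00708)(2.995×10⁻⁷)·sin65° = 1.922×10⁻⁹ N·m.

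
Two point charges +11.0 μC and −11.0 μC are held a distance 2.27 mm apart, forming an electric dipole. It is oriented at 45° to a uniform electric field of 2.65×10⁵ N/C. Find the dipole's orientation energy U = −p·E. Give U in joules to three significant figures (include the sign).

Dipole moment p = qd = (1.10×10⁻⁵ C)(0.00227 m) = 2.497×10⁻⁸ C·m.
U = −p·E = −pE cosθ.
U = −(2.497×10⁻⁸)(2.65×10⁵)·cos45° = -0.004679 J.

U ≈ -0.00468 J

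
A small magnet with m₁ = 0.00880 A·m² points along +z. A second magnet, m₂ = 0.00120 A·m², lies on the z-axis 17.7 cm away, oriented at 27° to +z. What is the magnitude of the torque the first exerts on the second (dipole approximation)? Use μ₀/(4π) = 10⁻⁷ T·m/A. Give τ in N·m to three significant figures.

τ ≈ 1.73×10⁻¹⁰ N·m

Dipole B is on the axis of dipole A, so B₁ there is axial: B₁ = (μ₀/4π)·2m₁/r³ along +z.
B₁ = 2(10⁻⁷)(0.00880)/(0.177)³ = 3.174×10⁻⁷ T.
τ = m₂ B₁ sinθ.
τ = (0.00120)(3.174×10⁻⁷)·sin27° = 1.729×10⁻¹⁰ N·m.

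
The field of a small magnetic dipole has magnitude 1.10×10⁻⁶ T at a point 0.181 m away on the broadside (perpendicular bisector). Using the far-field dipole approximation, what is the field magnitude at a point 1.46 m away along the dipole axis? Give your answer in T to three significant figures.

Dipole fields scale as 1/r³ in the far field.
The axial field is twice the equatorial field at the same r, so the geometry factor is 2/1.
B₂ = B₁ · (2/1) · (r₁/r₂)³ = 1.10×10⁻⁶ · 2 · (0.181/1.46)³.
(r₁/r₂)³ = (0.124)³ = 0.001905.
B₂ ≈ 4.192×10⁻⁹ T.

B ≈ 4.19×10⁻⁹ T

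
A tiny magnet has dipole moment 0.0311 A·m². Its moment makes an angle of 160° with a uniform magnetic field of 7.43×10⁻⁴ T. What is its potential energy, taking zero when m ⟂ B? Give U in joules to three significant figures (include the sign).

U = −m·B = −mB cosθ.
U = −(0.0311)(7.43×10⁻⁴)·cos160° = 2.171×10⁻⁵ J.

U ≈ 2.17×10⁻⁵ J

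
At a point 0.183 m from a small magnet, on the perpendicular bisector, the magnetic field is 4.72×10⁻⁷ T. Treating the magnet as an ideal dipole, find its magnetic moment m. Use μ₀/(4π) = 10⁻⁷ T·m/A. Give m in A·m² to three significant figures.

In the equatorial plane B = (μ₀/4π)·m/r³, so m = Br³·4π/(μ₀).
m = (4.72×10⁻⁷)·(0.183)³ / (10⁻⁷) = 0.02893 A·m².

m ≈ 0.0289 A·m²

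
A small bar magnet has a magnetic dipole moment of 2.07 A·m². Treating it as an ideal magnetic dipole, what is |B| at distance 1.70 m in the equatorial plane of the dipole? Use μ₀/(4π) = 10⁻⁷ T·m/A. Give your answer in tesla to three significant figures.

In the equatorial plane B = (μ₀/4π)·m/r³ (half the axial value).
B = (10⁻⁷)·(2.07) / (1.70)³ = 4.213×10⁻⁸ T.

B ≈ 4.21×10⁻⁸ T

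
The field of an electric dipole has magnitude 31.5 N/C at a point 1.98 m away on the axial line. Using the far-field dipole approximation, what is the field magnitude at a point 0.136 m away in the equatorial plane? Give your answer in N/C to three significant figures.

E ≈ 4.86×10⁴ N/C

Dipole fields scale as 1/r³ in the far field.
The axial field is twice the equatorial field at the same r, so the geometry factor is 1/2.
E₂ = E₁ · (1/2) · (r₁/r₂)³ = 31.5 · 0.5 · (1.98/0.136)³.
(r₁/r₂)³ = (14.56)³ = 3086.
E₂ ≈ 4.860×10⁴ N/C.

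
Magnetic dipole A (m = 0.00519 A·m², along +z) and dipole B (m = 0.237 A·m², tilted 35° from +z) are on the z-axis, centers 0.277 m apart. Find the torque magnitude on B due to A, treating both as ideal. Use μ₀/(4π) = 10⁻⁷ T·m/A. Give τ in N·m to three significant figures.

τ ≈ 6.64×10⁻⁹ N·m

Dipole B is on the axis of dipole A, so B₁ there is axial: B₁ = (μ₀/4π)·2m₁/r³ along +z.
B₁ = 2(10⁻⁷)(0.00519)/(0.277)³ = 4.884×10⁻⁸ T.
τ = m₂ B₁ sinθ.
τ = (0.237)(4.884×10⁻⁸)·sin35° = 6.639×10⁻⁹ N·m.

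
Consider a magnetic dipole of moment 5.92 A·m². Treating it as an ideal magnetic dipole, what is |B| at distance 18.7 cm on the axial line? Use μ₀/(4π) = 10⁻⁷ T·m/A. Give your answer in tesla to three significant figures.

On axis B = (μ₀/4π)·2m/r³.
B = 2·(10⁻⁷)·(5.92) / (0.187)³ = 1.811×10⁻⁴ T.

B ≈ 1.81×10⁻⁴ T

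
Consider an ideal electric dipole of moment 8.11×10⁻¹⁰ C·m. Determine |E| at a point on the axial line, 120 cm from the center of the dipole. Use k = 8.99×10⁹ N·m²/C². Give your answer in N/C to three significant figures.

On the dipole axis E = 2kp/r³.
E = 2·(8.99×10⁹)(8.11×10⁻¹⁰) / (1.20)³ = 8.439 N/C.

E ≈ 8.44 N/C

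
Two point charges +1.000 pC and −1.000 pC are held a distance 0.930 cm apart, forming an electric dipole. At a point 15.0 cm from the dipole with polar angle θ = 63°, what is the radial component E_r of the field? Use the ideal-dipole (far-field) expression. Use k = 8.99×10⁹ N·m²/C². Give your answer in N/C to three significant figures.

Dipole moment p = qd = (1.00×10⁻¹² C)(0.00930 m) = 9.30×10⁻¹⁵ C·m.
For a dipole, E_r = (2kp cosθ)/r³.
kp/r³ = (8.99×10⁹)(9.30×10⁻¹⁵)/(0.150)³ = 0.02477 N/C.
E_r = 2·0.02477·cos63° = 0.02249 N/C.

E_r ≈ 0.0225 N/C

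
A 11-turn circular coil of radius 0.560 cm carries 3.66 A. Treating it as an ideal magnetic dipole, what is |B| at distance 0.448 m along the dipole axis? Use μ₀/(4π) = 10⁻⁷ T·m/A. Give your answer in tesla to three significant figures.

B ≈ 8.82×10⁻⁹ T

m = NIA = NIπa² = 11·(3.66)·π·(0.00560)² = 0.003966 A·m².
On axis B = (μ₀/4π)·2m/r³.
B = 2·(10⁻⁷)·(0.003966) / (0.448)³ = 8.822×10⁻⁹ T.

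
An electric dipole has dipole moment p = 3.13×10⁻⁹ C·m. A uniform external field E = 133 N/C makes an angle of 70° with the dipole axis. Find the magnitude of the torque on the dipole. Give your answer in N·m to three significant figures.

Torque on an electric dipole: τ = pE sinθ.
τ = (3.13×10⁻⁹)(133)·sin70° = 3.912×10⁻⁷ N·m.

τ ≈ 3.91×10⁻⁷ N·m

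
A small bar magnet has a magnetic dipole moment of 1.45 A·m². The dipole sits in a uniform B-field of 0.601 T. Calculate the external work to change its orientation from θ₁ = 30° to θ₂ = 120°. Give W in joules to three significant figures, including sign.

W ≈ 1.19 J

W_ext = ΔU = −mB cosθ₂ + mB cosθ₁ = mB(cosθ₁ − cosθ₂).
W = (1.45)(0.601)·(cos30° − cos120°) = (0.8714)·(+1.3660) = 1.190 J.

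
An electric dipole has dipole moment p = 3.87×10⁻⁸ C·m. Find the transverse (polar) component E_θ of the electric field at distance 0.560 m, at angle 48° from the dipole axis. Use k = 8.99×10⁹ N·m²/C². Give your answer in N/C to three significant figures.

E_θ ≈ 1470 N/C

For a dipole, E_θ = (kp sinθ)/r³.
kp/r³ = (8.99×10⁹)(3.87×10⁻⁸)/(0.560)³ = 1981 N/C.
E_θ = 1981·sin48° = 1472 N/C.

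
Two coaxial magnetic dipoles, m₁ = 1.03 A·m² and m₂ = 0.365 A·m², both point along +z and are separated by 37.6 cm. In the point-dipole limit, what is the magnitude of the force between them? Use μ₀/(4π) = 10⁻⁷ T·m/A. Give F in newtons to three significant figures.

On-axis B of dipole 1: B = (μ₀/4π)·2m₁/r³. Force on dipole 2: F = m₂·dB/dr.
dB/dr = −(μ₀/4π)·6m₁/r⁴, so |F| = (μ₀/4π)·6m₁m₂/r⁴.
F = 6(10⁻⁷)(1.03)(0.365)/(0.376)⁴ = 1.129×10⁻⁵ N.

F ≈ 1.13×10⁻⁵ N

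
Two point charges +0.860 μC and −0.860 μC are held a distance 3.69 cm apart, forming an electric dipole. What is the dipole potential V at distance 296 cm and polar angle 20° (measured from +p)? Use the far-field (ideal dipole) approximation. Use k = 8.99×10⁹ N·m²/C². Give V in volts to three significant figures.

V ≈ 30.6 V

Dipole moment p = qd = (8.60×10⁻⁷ C)(0.0369 m) = 3.173×10⁻⁸ C·m.
The dipole potential is V = kp cosθ / r².
V = (8.99×10⁹)(3.173×10⁻⁸)·cos20° / (2.96)² = 30.59 V.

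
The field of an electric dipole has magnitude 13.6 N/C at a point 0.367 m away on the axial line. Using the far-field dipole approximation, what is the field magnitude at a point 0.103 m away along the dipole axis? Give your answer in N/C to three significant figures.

Dipole fields scale as 1/r³ in the far field; the geometry is the same at both points.
E₂ = E₁ · (r₁/r₂)³ = 13.6 · (0.367/0.103)³.
(r₁/r₂)³ = (3.563)³ = 45.24.
E₂ ≈ 615.2 N/C.

E ≈ 615 N/C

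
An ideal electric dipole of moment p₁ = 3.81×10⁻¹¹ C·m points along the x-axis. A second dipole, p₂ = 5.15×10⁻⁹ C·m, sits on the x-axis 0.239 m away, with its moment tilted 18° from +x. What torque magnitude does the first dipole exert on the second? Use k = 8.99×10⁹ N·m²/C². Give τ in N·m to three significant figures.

τ ≈ 7.99×10⁻⁸ N·m

The second dipole sits on the axis of the first, so the field there is axial: E₁ = 2kp₁/r³ along +x.
E₁ = 2(8.99×10⁹)(3.81×10⁻¹¹)/(0.239)³ = 50.18 N/C.
Torque on the second dipole: τ = p₂ E₁ sinθ.
τ = (5.15×10⁻⁹)(50.18)·sin18° = 7.986×10⁻⁸ N·m.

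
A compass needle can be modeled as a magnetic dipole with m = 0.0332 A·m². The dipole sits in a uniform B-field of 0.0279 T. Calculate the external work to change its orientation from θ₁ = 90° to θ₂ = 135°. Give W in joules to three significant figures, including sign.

W_ext = ΔU = −mB cosθ₂ + mB cosθ₁ = mB(cosθ₁ − cosθ₂).
W = (0.0332)(0.0279)·(cos90° − cos135°) = (9.263×10⁻⁴)·(+0.7071) = 6.550×10⁻⁴ J.

W ≈ 6.55×10⁻⁴ J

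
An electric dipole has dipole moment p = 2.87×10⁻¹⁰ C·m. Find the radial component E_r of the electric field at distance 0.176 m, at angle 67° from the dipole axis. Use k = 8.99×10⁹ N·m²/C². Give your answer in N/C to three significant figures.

E_r ≈ 370 N/C

For a dipole, E_r = (2kp cosθ)/r³.
kp/r³ = (8.99×10⁹)(2.87×10⁻¹⁰)/(0.176)³ = 473.3 N/C.
E_r = 2·473.3·cos67° = 369.8 N/C.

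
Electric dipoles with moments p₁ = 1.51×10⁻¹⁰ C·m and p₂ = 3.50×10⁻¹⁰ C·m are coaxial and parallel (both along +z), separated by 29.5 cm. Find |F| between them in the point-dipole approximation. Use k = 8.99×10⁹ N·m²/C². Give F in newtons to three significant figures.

F ≈ 3.76×10⁻⁷ N

On-axis field of dipole 1 at distance r: E = 2kp₁/r³. Force on dipole 2 is F = p₂·dE/dr (gradient along axis).
dE/dr = −6kp₁/r⁴, so |F| = 6kp₁p₂/r⁴ (attractive for aligned moments).
F = 6(8.99×10⁹)(1.51×10⁻¹⁰)(3.50×10⁻¹⁰)/(0.295)⁴ = 3.764×10⁻⁷ N.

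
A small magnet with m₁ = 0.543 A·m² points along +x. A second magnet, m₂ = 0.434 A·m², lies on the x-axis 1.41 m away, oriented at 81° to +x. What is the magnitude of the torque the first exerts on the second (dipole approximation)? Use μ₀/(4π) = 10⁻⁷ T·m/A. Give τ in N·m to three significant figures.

Dipole B is on the axis of dipole A, so B₁ there is axial: B₁ = (μ₀/4π)·2m₁/r³ along +x.
B₁ = 2(10⁻⁷)(0.543)/(1.41)³ = 3.874×10⁻⁸ T.
τ = m₂ B₁ sinθ.
τ = (0.434)(3.874×10⁻⁸)·sin81° = 1.661×10⁻⁸ N·m.

τ ≈ 1.66×10⁻⁸ N·m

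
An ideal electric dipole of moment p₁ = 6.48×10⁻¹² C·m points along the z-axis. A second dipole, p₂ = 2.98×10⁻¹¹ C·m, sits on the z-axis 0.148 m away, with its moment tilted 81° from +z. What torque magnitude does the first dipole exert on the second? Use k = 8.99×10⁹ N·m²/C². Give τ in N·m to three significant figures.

The second dipole sits on the axis of the first, so the field there is axial: E₁ = 2kp₁/r³ along +z.
E₁ = 2(8.99×10⁹)(6.48×10⁻¹²)/(0.148)³ = 35.94 N/C.
Torque on the second dipole: τ = p₂ E₁ sinθ.
τ = (2.98×10⁻¹¹)(35.94)·sin81° = 1.058×10⁻⁹ N·m.

τ ≈ 1.06×10⁻⁹ N·m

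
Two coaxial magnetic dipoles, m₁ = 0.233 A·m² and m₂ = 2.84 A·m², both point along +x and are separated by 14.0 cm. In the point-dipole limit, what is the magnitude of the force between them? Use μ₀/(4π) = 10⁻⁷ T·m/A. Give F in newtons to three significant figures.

F ≈ 0.00103 N

On-axis B of dipole 1: B = (μ₀/4π)·2m₁/r³. Force on dipole 2: F = m₂·dB/dr.
dB/dr = −(μ₀/4π)·6m₁/r⁴, so |F| = (μ₀/4π)·6m₁m₂/r⁴.
F = 6(10⁻⁷)(0.233)(2.84)/(0.140)⁴ = 0.001034 N.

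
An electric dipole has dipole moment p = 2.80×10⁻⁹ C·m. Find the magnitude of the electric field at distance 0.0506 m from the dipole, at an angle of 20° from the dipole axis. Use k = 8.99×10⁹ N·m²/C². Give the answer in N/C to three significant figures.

At angle θ the dipole field magnitude is E = (kp/r³)·√(1 + 3cos²θ).
kp/r³ = (8.99×10⁹)(2.80×10⁻⁹) / (0.0506)³ = 1.943×10⁵ N/C.
√(1 + 3cos²20°) = √(1 + 3·0.8830) = √3.6491 ≈ 1.9103.
E ≈ 1.943×10⁵ × 1.910 = 3.712×10⁵ N/C.

E ≈ 3.71×10⁵ N/C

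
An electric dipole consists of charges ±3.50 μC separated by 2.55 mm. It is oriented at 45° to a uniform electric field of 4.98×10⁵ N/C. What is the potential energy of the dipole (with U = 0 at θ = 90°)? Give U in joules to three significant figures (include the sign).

U ≈ -0.00314 J

Dipole moment p = qd = (3.50×10⁻⁶ C)(0.00255 m) = 8.925×10⁻⁹ C·m.
U = −p·E = −pE cosθ.
U = −(8.925×10⁻⁹)(4.98×10⁵)·cos45° = -0.003143 J.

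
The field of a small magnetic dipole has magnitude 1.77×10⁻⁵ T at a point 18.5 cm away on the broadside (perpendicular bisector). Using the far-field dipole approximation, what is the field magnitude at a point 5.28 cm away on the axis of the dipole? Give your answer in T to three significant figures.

B ≈ 0.00152 T

Dipole fields scale as 1/r³ in the far field.
The axial field is twice the equatorial field at the same r, so the geometry factor is 2/1.
B₂ = B₁ · (2/1) · (r₁/r₂)³ = 1.77×10⁻⁵ · 2 · (18.5/5.28)³.
(r₁/r₂)³ = (3.504)³ = 43.01.
B₂ ≈ 0.001523 T.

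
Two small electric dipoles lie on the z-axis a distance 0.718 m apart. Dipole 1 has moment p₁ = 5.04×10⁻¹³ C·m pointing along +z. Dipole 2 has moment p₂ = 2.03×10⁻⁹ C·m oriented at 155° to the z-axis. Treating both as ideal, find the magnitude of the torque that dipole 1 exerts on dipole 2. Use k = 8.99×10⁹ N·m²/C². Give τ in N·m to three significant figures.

The second dipole sits on the axis of the first, so the field there is axial: E₁ = 2kp₁/r³ along +z.
E₁ = 2(8.99×10⁹)(5.04×10⁻¹³)/(0.718)³ = 0.02448 N/C.
Torque on the second dipole: τ = p₂ E₁ sinθ.
τ = (2.03×10⁻⁹)(0.02448)·sin155° = 2.100×10⁻¹¹ N·m.

τ ≈ 2.10×10⁻¹¹ N·m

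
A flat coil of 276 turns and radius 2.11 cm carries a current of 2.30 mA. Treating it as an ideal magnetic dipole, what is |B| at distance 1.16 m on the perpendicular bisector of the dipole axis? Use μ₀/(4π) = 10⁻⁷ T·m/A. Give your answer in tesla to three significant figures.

m = NIA = NIπa² = 276·(0.00230)·π·(0.0211)² = 8.879×10⁻⁴ A·m².
In the equatorial plane B = (μ₀/4π)·m/r³ (half the axial value).
B = (10⁻⁷)·(8.879×10⁻⁴) / (1.16)³ = 5.688×10⁻¹¹ T.

B ≈ 5.69×10⁻¹¹ T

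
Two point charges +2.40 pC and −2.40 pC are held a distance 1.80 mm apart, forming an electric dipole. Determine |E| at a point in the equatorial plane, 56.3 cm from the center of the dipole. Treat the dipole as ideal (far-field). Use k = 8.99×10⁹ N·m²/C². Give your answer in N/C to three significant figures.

Dipole moment p = qd = (2.40×10⁻¹² C)(0.00180 m) = 4.32×10⁻¹⁵ C·m.
On the perpendicular bisector E = kp/r³ (half the axial value at the same distance).
E = (8.99×10⁹)(4.32×10⁻¹⁵) / (0.563)³ = 2.176×10⁻⁴ N/C.

E ≈ 2.18×10⁻⁴ N/C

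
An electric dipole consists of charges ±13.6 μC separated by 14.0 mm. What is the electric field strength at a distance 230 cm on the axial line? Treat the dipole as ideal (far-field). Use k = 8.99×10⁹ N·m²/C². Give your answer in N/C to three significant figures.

E ≈ 281 N/C

Dipole moment p = qd = (1.36×10⁻⁵ C)(0.0140 m) = 1.904×10⁻⁷ C·m.
On the dipole axis E = 2kp/r³.
E = 2·(8.99×10⁹)(1.904×10⁻⁷) / (2.30)³ = 281.4 N/C.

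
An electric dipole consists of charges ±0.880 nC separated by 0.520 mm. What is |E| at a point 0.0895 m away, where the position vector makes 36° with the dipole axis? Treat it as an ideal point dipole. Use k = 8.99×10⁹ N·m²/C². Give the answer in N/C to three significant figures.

E ≈ 9.88 N/C

Dipole moment p = qd = (8.80×10⁻¹⁰ C)(5.20×10⁻⁴ m) = 4.576×10⁻¹³ C·m.
At angle θ the dipole field magnitude is E = (kp/r³)·√(1 + 3cos²θ).
kp/r³ = (8.99×10⁹)(4.576×10⁻¹³) / (0.0895)³ = 5.738 N/C.
√(1 + 3cos²36°) = √(1 + 3·0.6545) = √2.9635 ≈ 1.7215.
E ≈ 5.738 × 1.721 = 9.878 N/C.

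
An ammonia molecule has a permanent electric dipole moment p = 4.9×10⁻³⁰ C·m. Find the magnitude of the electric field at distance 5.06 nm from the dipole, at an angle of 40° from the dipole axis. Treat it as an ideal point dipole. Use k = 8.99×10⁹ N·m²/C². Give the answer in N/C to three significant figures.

E ≈ 5.65×10⁵ N/C

At angle θ the dipole field magnitude is E = (kp/r³)·√(1 + 3cos²θ).
kp/r³ = (8.99×10⁹)(4.90×10⁻³⁰) / (5.06×10⁻⁹)³ = 3.400×10⁵ N/C.
√(1 + 3cos²40°) = √(1 + 3·0.5868) = √2.7605 ≈ 1.6615.
E ≈ 3.400×10⁵ × 1.661 = 5.649×10⁵ N/C.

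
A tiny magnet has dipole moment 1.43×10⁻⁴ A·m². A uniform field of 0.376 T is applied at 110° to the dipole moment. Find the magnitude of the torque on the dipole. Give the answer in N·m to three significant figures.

τ ≈ 5.05×10⁻⁵ N·m

Torque on a magnetic dipole: τ = mB sinθ.
τ = (1.43×10⁻⁴)(0.376)·sin110° = 5.053×10⁻⁵ N·m.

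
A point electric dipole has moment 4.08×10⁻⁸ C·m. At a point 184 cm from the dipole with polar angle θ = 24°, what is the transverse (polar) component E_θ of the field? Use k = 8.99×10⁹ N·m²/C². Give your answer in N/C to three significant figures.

For a dipole, E_θ = (kp sinθ)/r³.
kp/r³ = (8.99×10⁹)(4.08×10⁻⁸)/(1.84)³ = 58.88 N/C.
E_θ = 58.88·sin24° = 23.95 N/C.

E_θ ≈ 23.9 N/C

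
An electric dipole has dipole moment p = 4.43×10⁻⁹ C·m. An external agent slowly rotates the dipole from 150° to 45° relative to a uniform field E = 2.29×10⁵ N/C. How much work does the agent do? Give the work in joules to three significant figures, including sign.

W ≈ -0.00160 J

W_ext = ΔU = U(θ₂) − U(θ₁) = −pE cosθ₂ − (−pE cosθ₁) = pE(cosθ₁ − cosθ₂).
W = (4.43×10⁻⁹)(2.29×10⁵)·(cos150° − cos45°) = (0.001014)·(-1.5731) = -0.001596 J.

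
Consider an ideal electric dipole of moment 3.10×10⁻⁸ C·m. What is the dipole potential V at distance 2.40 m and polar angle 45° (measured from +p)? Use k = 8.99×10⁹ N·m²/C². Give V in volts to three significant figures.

V ≈ 34.2 V

The dipole potential is V = kp cosθ / r².
V = (8.99×10⁹)(3.10×10⁻⁸)·cos45° / (2.40)² = 34.21 V.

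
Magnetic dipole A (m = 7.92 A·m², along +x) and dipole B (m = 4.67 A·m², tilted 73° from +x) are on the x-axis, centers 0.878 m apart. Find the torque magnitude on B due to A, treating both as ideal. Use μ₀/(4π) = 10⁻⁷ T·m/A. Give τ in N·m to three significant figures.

Dipole B is on the axis of dipole A, so B₁ there is axial: B₁ = (μ₀/4π)·2m₁/r³ along +x.
B₁ = 2(10⁻⁷)(7.92)/(0.878)³ = 2.340×10⁻⁶ T.
τ = m₂ B₁ sinθ.
τ = (4.67)(2.340×10⁻⁶)·sin73° = 1.045×10⁻⁵ N·m.

τ ≈ 1.05×10⁻⁵ N·m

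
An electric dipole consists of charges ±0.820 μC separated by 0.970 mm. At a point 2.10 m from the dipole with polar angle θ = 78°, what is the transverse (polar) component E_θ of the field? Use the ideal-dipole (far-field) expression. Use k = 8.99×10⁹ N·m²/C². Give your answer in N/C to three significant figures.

E_θ ≈ 0.755 N/C

Dipole moment p = qd = (8.20×10⁻⁷ C)(9.70×10⁻⁴ m) = 7.954×10⁻¹⁰ C·m.
For a dipole, E_θ = (kp sinθ)/r³.
kp/r³ = (8.99×10⁹)(7.954×10⁻¹⁰)/(2.10)³ = 0.7721 N/C.
E_θ = 0.7721·sin78° = 0.7553 N/C.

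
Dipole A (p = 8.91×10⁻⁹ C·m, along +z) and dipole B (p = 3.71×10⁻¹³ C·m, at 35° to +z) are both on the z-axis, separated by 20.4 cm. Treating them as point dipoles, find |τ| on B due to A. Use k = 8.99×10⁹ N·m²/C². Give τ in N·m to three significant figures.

The second dipole sits on the axis of the first, so the field there is axial: E₁ = 2kp₁/r³ along +z.
E₁ = 2(8.99×10⁹)(8.91×10⁻⁹)/(0.204)³ = 1.887×10⁴ N/C.
Torque on the second dipole: τ = p₂ E₁ sinθ.
τ = (3.71×10⁻¹³)(1.887×10⁴)·sin35° = 4.016×10⁻⁹ N·m.

τ ≈ 4.02×10⁻⁹ N·m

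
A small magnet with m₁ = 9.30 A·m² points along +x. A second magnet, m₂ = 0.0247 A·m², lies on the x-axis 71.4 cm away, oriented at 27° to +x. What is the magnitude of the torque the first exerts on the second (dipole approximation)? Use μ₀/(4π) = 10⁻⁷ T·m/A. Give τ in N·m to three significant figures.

Dipole B is on the axis of dipole A, so B₁ there is axial: B₁ = (μ₀/4π)·2m₁/r³ along +x.
B₁ = 2(10⁻⁷)(9.30)/(0.714)³ = 5.110×10⁻⁶ T.
τ = m₂ B₁ sinθ.
τ = (0.0247)(5.110×10⁻⁶)·sin27° = 5.730×10⁻⁸ N·m.

τ ≈ 5.73×10⁻⁸ N·m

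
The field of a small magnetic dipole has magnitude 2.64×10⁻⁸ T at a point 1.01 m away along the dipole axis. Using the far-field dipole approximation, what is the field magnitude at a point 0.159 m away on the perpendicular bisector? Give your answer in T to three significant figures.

B ≈ 3.38×10⁻⁶ T

Dipole fields scale as 1/r³ in the far field.
The axial field is twice the equatorial field at the same r, so the geometry factor is 1/2.
B₂ = B₁ · (1/2) · (r₁/r₂)³ = 2.64×10⁻⁸ · 0.5 · (1.01/0.159)³.
(r₁/r₂)³ = (6.352)³ = 256.3.
B₂ ≈ 3.383×10⁻⁶ T.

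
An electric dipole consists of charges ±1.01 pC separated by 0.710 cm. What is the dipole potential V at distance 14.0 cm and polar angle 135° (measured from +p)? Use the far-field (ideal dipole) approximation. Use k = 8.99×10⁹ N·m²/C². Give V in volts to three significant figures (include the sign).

V ≈ -0.00233 V

Dipole moment p = qd = (1.01×10⁻¹² C)(0.00710 m) = 7.171×10⁻¹⁵ C·m.
The dipole potential is V = kp cosθ / r².
V = (8.99×10⁹)(7.171×10⁻¹⁵)·cos135° / (0.140)² = -0.002326 V.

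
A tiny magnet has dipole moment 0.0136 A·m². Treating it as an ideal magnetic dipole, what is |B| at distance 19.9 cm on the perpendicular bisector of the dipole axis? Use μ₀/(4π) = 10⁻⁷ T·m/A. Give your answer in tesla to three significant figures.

In the equatorial plane B = (μ₀/4π)·m/r³ (half the axial value).
B = (10⁻⁷)·(0.0136) / (0.199)³ = 1.726×10⁻⁷ T.

B ≈ 1.73×10⁻⁷ T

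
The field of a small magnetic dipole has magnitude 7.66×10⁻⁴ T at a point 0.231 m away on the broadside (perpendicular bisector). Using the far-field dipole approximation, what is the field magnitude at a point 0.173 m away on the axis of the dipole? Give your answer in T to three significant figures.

B ≈ 0.00365 T

Dipole fields scale as 1/r³ in the far field.
The axial field is twice the equatorial field at the same r, so the geometry factor is 2/1.
B₂ = B₁ · (2/1) · (r₁/r₂)³ = 7.66×10⁻⁴ · 2 · (0.231/0.173)³.
(r₁/r₂)³ = (1.335)³ = 2.381.
B₂ ≈ 0.003647 T.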